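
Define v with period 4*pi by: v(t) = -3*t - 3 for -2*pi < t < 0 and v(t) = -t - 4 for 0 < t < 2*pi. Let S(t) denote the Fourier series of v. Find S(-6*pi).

-7/2 + 2*pi

t = -6*pi differs from t = 2*pi by -2 full period(s), and the series is 4*pi-periodic.
At t = 2*pi the one-sided limits are v(2*pi^-) = -2*pi - 4 and v(2*pi^+) = -3 + 6*pi.
By Dirichlet's theorem the series converges to their average, [(-2*pi - 4) + (-3 + 6*pi)]/2 = -7/2 + 2*pi.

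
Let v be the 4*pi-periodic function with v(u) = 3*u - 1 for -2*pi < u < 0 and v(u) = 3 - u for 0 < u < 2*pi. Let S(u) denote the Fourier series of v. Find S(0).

1

At u = 0 the one-sided limits are v(0^-) = -1 and v(0^+) = 3.
By Dirichlet's theorem the series converges to their average, [(-1) + (3)]/2 = 1.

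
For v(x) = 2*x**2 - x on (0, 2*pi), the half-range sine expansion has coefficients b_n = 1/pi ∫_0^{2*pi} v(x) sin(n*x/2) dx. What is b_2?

b_2 = 1/pi ∫_0^{2*pi} (2*x**2 - x) sin(x) dx.
Integrating by parts twice (tabular method), an antiderivative of (2*x**2 - x) sin(x) is -2*x**2*cos(x) + 4*x*sin(x) + x*cos(x) - sin(x) + 4*cos(x); evaluating from 0 to 2*pi: ∫_{0}^{2*pi} (2*x**2 - x) sin(x) dx = (-8*pi**2 + 4 + 2*pi) - (4) = 2*pi*(1 - 4*pi).
Hence b_2 = (1/pi)·(2*pi*(1 - 4*pi)) = 2 - 8*pi.

2 - 8*pi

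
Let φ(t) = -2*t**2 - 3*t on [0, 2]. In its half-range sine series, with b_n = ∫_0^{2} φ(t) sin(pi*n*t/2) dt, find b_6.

14/(3*pi)

b_6 = ∫_0^{2} (-2*t**2 - 3*t) sin(3*pi*t) dt.
Integrating by parts twice (tabular method), an antiderivative of (-2*t**2 - 3*t) sin(3*pi*t) is 2*t**2*cos(3*pi*t)/(3*pi) - 4*t*sin(3*pi*t)/(9*pi**2) + t*cos(3*pi*t)/pi - sin(3*pi*t)/(3*pi**2) - 4*cos(3*pi*t)/(27*pi**3); evaluating from 0 to 2: ∫_{0}^{2} (-2*t**2 - 3*t) sin(3*pi*t) dt = (2*(-2 + 63*pi**2)/(27*pi**3)) - (-4/(27*pi**3)) = 14/(3*pi).
Hence b_6 = 14/(3*pi).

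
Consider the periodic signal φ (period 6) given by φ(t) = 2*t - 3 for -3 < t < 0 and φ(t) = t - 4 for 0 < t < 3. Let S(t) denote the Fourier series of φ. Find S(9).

t = 9 differs from t = -3 by 2 full period(s), and the series is 6-periodic.
At t = -3 the one-sided limits are φ(-3^-) = -1 and φ(-3^+) = -9.
By Dirichlet's theorem the series converges to their average, [(-1) + (-9)]/2 = -5.

-5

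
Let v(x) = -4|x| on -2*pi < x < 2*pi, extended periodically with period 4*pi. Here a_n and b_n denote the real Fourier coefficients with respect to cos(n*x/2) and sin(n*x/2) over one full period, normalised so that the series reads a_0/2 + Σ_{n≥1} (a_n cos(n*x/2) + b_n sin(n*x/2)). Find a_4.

0

a_4 = (1/(2*pi)) ∫_{-2*pi}^{2*pi} v(x) cos(2*x) dx.
v is even and cos(2*x) is even, so the integrand is even and a_4 = 1/pi ∫_0^{2*pi} v(x) cos(2*x) dx.
Integrating by parts (boundary term plus one more integral), an antiderivative of (-4*x) cos(2*x) is -2*x*sin(2*x) - cos(2*x); evaluating from 0 to 2*pi: ∫_{0}^{2*pi} (-4*x) cos(2*x) dx = (-1) - (-1) = 0.
Hence a_4 = (1/pi)·(0) = 0.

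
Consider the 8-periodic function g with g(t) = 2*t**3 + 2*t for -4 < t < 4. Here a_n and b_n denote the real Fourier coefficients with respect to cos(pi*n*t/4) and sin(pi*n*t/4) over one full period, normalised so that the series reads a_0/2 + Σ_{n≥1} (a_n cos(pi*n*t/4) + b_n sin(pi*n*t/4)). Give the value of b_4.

-68/pi + 24/pi**3

b_4 = 1/4 ∫_{-4}^{4} g(t) sin(pi*t) dt.
g is odd and sin(pi*t) is odd, so the integrand is even and b_4 = 1/2 ∫_0^{4} g(t) sin(pi*t) dt.
Integrating by parts three times (tabular method), an antiderivative of (2*t**3 + 2*t) sin(pi*t) is -2*t**3*cos(pi*t)/pi + 6*t**2*sin(pi*t)/pi**2 - 2*t*cos(pi*t)/pi + 12*t*cos(pi*t)/pi**3 - 12*sin(pi*t)/pi**4 + 2*sin(pi*t)/pi**2; evaluating from 0 to 4: ∫_{0}^{4} (2*t**3 + 2*t) sin(pi*t) dt = (-136/pi + 48/pi**3) - (0) = -136/pi + 48/pi**3.
Hence b_4 = (1/2)·(-136/pi + 48/pi**3) = -68/pi + 24/pi**3.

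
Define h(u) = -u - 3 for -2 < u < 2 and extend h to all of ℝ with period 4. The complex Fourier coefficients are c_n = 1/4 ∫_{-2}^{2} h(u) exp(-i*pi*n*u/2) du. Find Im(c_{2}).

Since h is real-valued, Im(c_{2}) = -1/4 ∫_{-2}^{2} h(u) sin(pi*u) du = -b_{2}/2.
Integrating by parts (boundary term plus one more integral), an antiderivative of (-u - 3) sin(pi*u) is u*cos(pi*u)/pi - sin(pi*u)/pi**2 + 3*cos(pi*u)/pi; evaluating from -2 to 2: ∫_{-2}^{2} (-u - 3) sin(pi*u) du = (5/pi) - (1/pi) = 4/pi.
Hence Im(c_{2}) = (-1/4)·(4/pi) = -1/pi.

-1/pi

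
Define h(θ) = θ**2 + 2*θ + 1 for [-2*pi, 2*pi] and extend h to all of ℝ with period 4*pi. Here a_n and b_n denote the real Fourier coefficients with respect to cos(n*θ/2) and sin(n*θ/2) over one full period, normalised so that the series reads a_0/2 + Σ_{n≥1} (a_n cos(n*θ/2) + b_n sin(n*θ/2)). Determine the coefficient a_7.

a_7 = (1/(2*pi)) ∫_{-2*pi}^{2*pi} h(θ) cos(7*θ/2) dθ.
Integrating by parts twice (tabular method), an antiderivative of (θ**2 + 2*θ + 1) cos(7*θ/2) is 2*θ**2*sin(7*θ/2)/7 + 4*θ*sin(7*θ/2)/7 + 8*θ*cos(7*θ/2)/49 + 82*sin(7*θ/2)/343 + 8*cos(7*θ/2)/49; evaluating from -2*pi to 2*pi: ∫_{-2*pi}^{2*pi} (θ**2 + 2*θ + 1) cos(7*θ/2) dθ = (-16*pi/49 - 8/49) - (-8/49 + 16*pi/49) = -32*pi/49.
Hence a_7 = (1/(2*pi))·(-32*pi/49) = -16/49.

-16/49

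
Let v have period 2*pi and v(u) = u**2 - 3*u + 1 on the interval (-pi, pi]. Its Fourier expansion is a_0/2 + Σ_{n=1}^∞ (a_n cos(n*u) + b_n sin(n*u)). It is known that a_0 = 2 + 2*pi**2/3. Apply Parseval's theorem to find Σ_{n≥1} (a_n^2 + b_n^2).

pi**2*(8*pi**2/45 + 6)

Parseval: a_0^2/2 + Σ_{n≥1} (a_n^2+b_n^2) = 1/pi ∫_{-pi}^{pi} v(u)^2 du = 2 + 2*pi**4/5 + 22*pi**2/3.
Subtract a_0^2/2 = 2*(3 + pi**2)**2/9: Σ (a_n^2+b_n^2) = pi**2*(8*pi**2/45 + 6).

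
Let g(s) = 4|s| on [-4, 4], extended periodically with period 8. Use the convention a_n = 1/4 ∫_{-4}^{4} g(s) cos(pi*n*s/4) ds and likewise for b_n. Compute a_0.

16

a_0 = 1/4 ∫_{-4}^{4} g(s) ds = 1/4 · (64) = 16.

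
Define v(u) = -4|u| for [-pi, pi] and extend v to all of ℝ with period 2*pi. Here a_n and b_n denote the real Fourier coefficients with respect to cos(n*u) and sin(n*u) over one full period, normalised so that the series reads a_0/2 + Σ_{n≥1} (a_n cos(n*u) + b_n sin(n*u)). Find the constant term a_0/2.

a_0 = 1/pi ∫_{-pi}^{pi} v(u) du = 1/pi · (-4*pi**2) = -4*pi.
So the constant term a_0/2 = -2*pi.

-2*pi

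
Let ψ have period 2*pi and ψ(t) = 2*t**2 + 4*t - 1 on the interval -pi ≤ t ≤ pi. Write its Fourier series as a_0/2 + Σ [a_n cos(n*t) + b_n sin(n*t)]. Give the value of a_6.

a_6 = 1/pi ∫_{-pi}^{pi} ψ(t) cos(6*t) dt.
Integrating by parts twice (tabular method), an antiderivative of (2*t**2 + 4*t - 1) cos(6*t) is t**2*sin(6*t)/3 + 2*t*sin(6*t)/3 + t*cos(6*t)/9 - 5*sin(6*t)/27 + cos(6*t)/9; evaluating from -pi to pi: ∫_{-pi}^{pi} (2*t**2 + 4*t - 1) cos(6*t) dt = (1/9 + pi/9) - (1/9 - pi/9) = 2*pi/9.
Hence a_6 = (1/pi)·(2*pi/9) = 2/9.

2/9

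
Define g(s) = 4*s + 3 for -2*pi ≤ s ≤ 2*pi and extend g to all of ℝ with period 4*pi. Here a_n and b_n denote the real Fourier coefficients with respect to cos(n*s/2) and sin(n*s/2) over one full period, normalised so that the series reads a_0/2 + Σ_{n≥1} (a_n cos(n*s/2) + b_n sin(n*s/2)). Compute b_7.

b_7 = (1/(2*pi)) ∫_{-2*pi}^{2*pi} g(s) sin(7*s/2) ds.
Integrating by parts (boundary term plus one more integral), an antiderivative of (4*s + 3) sin(7*s/2) is -8*s*cos(7*s/2)/7 + 16*sin(7*s/2)/49 - 6*cos(7*s/2)/7; evaluating from -2*pi to 2*pi: ∫_{-2*pi}^{2*pi} (4*s + 3) sin(7*s/2) ds = (6/7 + 16*pi/7) - (6/7 - 16*pi/7) = 32*pi/7.
Hence b_7 = (1/(2*pi))·(32*pi/7) = 16/7.

16/7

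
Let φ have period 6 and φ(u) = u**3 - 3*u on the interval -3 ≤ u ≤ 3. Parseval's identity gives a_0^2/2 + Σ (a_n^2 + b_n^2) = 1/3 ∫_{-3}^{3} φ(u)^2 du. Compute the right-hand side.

2376/35

1/3 ∫_{-3}^{3} φ(u)^2 du = 1/3 · (7128/35) = 2376/35.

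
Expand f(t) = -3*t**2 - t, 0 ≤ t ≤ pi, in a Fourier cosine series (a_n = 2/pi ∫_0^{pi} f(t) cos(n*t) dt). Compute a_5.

4*(1 + 3*pi)/(25*pi)

a_5 = 2/pi ∫_0^{pi} (-3*t**2 - t) cos(5*t) dt.
Integrating by parts twice (tabular method), an antiderivative of (-3*t**2 - t) cos(5*t) is -3*t**2*sin(5*t)/5 - t*sin(5*t)/5 - 6*t*cos(5*t)/25 + 6*sin(5*t)/125 - cos(5*t)/25; evaluating from 0 to pi: ∫_{0}^{pi} (-3*t**2 - t) cos(5*t) dt = (1/25 + 6*pi/25) - (-1/25) = 2/25 + 6*pi/25.
Hence a_5 = (2/pi)·(2/25 + 6*pi/25) = 4*(1 + 3*pi)/(25*pi).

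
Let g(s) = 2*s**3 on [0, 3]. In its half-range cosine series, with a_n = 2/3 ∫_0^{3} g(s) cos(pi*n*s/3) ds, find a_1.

324*(4 - pi**2)/pi**4

a_1 = 2/3 ∫_0^{3} (2*s**3) cos(pi*s/3) ds.
Integrating by parts three times (tabular method), an antiderivative of (2*s**3) cos(pi*s/3) is 6*s**3*sin(pi*s/3)/pi + 54*s**2*cos(pi*s/3)/pi**2 - 324*s*sin(pi*s/3)/pi**3 - 972*cos(pi*s/3)/pi**4; evaluating from 0 to 3: ∫_{0}^{3} (2*s**3) cos(pi*s/3) ds = (486*(2 - pi**2)/pi**4) - (-972/pi**4) = 486*(4 - pi**2)/pi**4.
Hence a_1 = (2/3)·(486*(4 - pi**2)/pi**4) = 324*(4 - pi**2)/pi**4.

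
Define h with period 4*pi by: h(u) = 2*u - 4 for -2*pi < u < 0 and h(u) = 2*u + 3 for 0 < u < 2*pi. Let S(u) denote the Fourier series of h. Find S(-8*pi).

-1/2

u = -8*pi differs from u = 0 by -2 full period(s), and the series is 4*pi-periodic.
At u = 0 the one-sided limits are h(0^-) = -4 and h(0^+) = 3.
By Dirichlet's theorem the series converges to their average, [(-4) + (3)]/2 = -1/2.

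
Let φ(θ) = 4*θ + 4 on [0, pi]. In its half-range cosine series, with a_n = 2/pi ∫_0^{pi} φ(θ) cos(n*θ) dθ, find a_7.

-16/(49*pi)

a_7 = 2/pi ∫_0^{pi} (4*θ + 4) cos(7*θ) dθ.
Integrating by parts (boundary term plus one more integral), an antiderivative of (4*θ + 4) cos(7*θ) is 4*θ*sin(7*θ)/7 + 4*sin(7*θ)/7 + 4*cos(7*θ)/49; evaluating from 0 to pi: ∫_{0}^{pi} (4*θ + 4) cos(7*θ) dθ = (-4/49) - (4/49) = -8/49.
Hence a_7 = (2/pi)·(-8/49) = -16/(49*pi).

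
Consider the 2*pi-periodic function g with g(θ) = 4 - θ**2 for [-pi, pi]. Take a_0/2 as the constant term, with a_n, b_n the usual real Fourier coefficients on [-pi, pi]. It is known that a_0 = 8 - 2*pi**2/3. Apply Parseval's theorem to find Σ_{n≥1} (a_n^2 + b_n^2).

8*pi**4/45

Parseval: a_0^2/2 + Σ_{n≥1} (a_n^2+b_n^2) = 1/pi ∫_{-pi}^{pi} g(θ)^2 dθ = -16*pi**2/3 + 32 + 2*pi**4/5.
Subtract a_0^2/2 = 2*(12 - pi**2)**2/9: Σ (a_n^2+b_n^2) = 8*pi**4/45.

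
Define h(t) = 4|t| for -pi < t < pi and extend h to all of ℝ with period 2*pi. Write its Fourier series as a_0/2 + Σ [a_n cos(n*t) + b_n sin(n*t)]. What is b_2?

b_2 = 1/pi ∫_{-pi}^{pi} h(t) sin(2*t) dt.
h is even and sin(2*t) is odd, so the integrand is odd over a symmetric interval and the integral vanishes.

0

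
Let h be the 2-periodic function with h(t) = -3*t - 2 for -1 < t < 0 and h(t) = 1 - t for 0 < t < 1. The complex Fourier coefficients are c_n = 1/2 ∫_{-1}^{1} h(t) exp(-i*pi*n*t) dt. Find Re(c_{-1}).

-2/pi**2

Since h is real-valued, Re(c_{-1}) = 1/2 ∫_{-1}^{1} h(t) cos(-pi*t) dt = a_{1}/2.
Split the integral at the breakpoints.
Integrating by parts (boundary term plus one more integral), an antiderivative of (-3*t - 2) cos(-pi*t) is -3*t*sin(pi*t)/pi - 2*sin(pi*t)/pi - 3*cos(pi*t)/pi**2; evaluating from -1 to 0: ∫_{-1}^{0} (-3*t - 2) cos(-pi*t) dt = (-3/pi**2) - (3/pi**2) = -6/pi**2.
Integrating by parts (boundary term plus one more integral), an antiderivative of (1 - t) cos(-pi*t) is -t*sin(pi*t)/pi + sin(pi*t)/pi - cos(pi*t)/pi**2; evaluating from 0 to 1: ∫_{0}^{1} (1 - t) cos(-pi*t) dt = (pi**(-2)) - (-1/pi**2) = 2/pi**2.
So ∫_{-1}^{1} h(t) cos(-pi*t) dt = -4/pi**2.
Hence Re(c_{-1}) = (1/2)·(-4/pi**2) = -2/pi**2.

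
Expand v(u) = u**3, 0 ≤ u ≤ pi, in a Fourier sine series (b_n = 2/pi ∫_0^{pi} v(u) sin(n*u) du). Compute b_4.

b_4 = 2/pi ∫_0^{pi} (u**3) sin(4*u) du.
Integrating by parts three times (tabular method), an antiderivative of (u**3) sin(4*u) is -u**3*cos(4*u)/4 + 3*u**2*sin(4*u)/16 + 3*u*cos(4*u)/32 - 3*sin(4*u)/128; evaluating from 0 to pi: ∫_{0}^{pi} (u**3) sin(4*u) du = (pi*(3 - 8*pi**2)/32) - (0) = pi*(3 - 8*pi**2)/32.
Hence b_4 = (2/pi)·(pi*(3 - 8*pi**2)/32) = 3/16 - pi**2/2.

3/16 - pi**2/2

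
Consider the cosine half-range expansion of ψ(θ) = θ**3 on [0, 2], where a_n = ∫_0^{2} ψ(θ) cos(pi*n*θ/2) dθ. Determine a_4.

a_4 = ∫_0^{2} (θ**3) cos(2*pi*θ) dθ.
Integrating by parts three times (tabular method), an antiderivative of (θ**3) cos(2*pi*θ) is θ**3*sin(2*pi*θ)/(2*pi) + 3*θ**2*cos(2*pi*θ)/(4*pi**2) - 3*θ*sin(2*pi*θ)/(4*pi**3) - 3*cos(2*pi*θ)/(8*pi**4); evaluating from 0 to 2: ∫_{0}^{2} (θ**3) cos(2*pi*θ) dθ = (3*(-1 + 8*pi**2)/(8*pi**4)) - (-3/(8*pi**4)) = 3/pi**2.
Hence a_4 = 3/pi**2.

3/pi**2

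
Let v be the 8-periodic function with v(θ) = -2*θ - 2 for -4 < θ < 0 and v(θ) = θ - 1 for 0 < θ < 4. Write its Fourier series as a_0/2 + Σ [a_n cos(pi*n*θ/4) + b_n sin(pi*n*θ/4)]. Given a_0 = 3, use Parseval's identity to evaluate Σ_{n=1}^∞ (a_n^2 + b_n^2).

Parseval: a_0^2/2 + Σ_{n≥1} (a_n^2+b_n^2) = 1/4 ∫_{-4}^{4} v(θ)^2 dθ = 35/3.
Subtract a_0^2/2 = 9/2: Σ (a_n^2+b_n^2) = 43/6.

43/6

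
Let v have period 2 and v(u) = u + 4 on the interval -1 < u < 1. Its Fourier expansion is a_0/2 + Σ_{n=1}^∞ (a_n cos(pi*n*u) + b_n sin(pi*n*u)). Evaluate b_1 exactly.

2/pi

b_1 = ∫_{-1}^{1} v(u) sin(pi*u) du.
Integrating by parts (boundary term plus one more integral), an antiderivative of (u + 4) sin(pi*u) is -u*cos(pi*u)/pi + sin(pi*u)/pi**2 - 4*cos(pi*u)/pi; evaluating from -1 to 1: ∫_{-1}^{1} (u + 4) sin(pi*u) du = (5/pi) - (3/pi) = 2/pi.
Hence b_1 = 2/pi.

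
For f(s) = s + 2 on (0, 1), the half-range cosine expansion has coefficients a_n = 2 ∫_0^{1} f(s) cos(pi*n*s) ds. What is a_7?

a_7 = 2 ∫_0^{1} (s + 2) cos(7*pi*s) ds.
Integrating by parts (boundary term plus one more integral), an antiderivative of (s + 2) cos(7*pi*s) is s*sin(7*pi*s)/(7*pi) + 2*sin(7*pi*s)/(7*pi) + cos(7*pi*s)/(49*pi**2); evaluating from 0 to 1: ∫_{0}^{1} (s + 2) cos(7*pi*s) ds = (-1/(49*pi**2)) - (1/(49*pi**2)) = -2/(49*pi**2).
Hence a_7 = 2·(-2/(49*pi**2)) = -4/(49*pi**2).

-4/(49*pi**2)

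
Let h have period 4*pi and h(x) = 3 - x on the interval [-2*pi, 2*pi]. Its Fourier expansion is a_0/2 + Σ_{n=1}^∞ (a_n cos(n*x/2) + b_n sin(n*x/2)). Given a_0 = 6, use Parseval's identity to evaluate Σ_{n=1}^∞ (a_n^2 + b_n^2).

8*pi**2/3

Parseval: a_0^2/2 + Σ_{n≥1} (a_n^2+b_n^2) = (1/(2*pi)) ∫_{-2*pi}^{2*pi} h(x)^2 dx = 18 + 8*pi**2/3.
Subtract a_0^2/2 = 18: Σ (a_n^2+b_n^2) = 8*pi**2/3.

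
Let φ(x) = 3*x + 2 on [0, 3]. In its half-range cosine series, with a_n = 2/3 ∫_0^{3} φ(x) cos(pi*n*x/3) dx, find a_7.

-36/(49*pi**2)

a_7 = 2/3 ∫_0^{3} (3*x + 2) cos(7*pi*x/3) dx.
Integrating by parts (boundary term plus one more integral), an antiderivative of (3*x + 2) cos(7*pi*x/3) is 9*x*sin(7*pi*x/3)/(7*pi) + 6*sin(7*pi*x/3)/(7*pi) + 27*cos(7*pi*x/3)/(49*pi**2); evaluating from 0 to 3: ∫_{0}^{3} (3*x + 2) cos(7*pi*x/3) dx = (-27/(49*pi**2)) - (27/(49*pi**2)) = -54/(49*pi**2).
Hence a_7 = (2/3)·(-54/(49*pi**2)) = -36/(49*pi**2).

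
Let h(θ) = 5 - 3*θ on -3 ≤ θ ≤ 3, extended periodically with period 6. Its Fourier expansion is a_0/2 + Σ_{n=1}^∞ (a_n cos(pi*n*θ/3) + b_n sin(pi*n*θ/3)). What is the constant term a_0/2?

a_0 = 1/3 ∫_{-3}^{3} h(θ) dθ = 1/3 · (30) = 10.
So the constant term a_0/2 = 5.

5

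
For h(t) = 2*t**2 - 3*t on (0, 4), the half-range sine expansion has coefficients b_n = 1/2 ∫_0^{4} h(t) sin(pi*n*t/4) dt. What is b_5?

b_5 = 1/2 ∫_0^{4} (2*t**2 - 3*t) sin(5*pi*t/4) dt.
Integrating by parts twice (tabular method), an antiderivative of (2*t**2 - 3*t) sin(5*pi*t/4) is -8*t**2*cos(5*pi*t/4)/(5*pi) + 64*t*sin(5*pi*t/4)/(25*pi**2) + 12*t*cos(5*pi*t/4)/(5*pi) - 48*sin(5*pi*t/4)/(25*pi**2) + 256*cos(5*pi*t/4)/(125*pi**3); evaluating from 0 to 4: ∫_{0}^{4} (2*t**2 - 3*t) sin(5*pi*t/4) dt = (-256/(125*pi**3) + 16/pi) - (256/(125*pi**3)) = -512/(125*pi**3) + 16/pi.
Hence b_5 = (1/2)·(-512/(125*pi**3) + 16/pi) = -256/(125*pi**3) + 8/pi.

-256/(125*pi**3) + 8/pi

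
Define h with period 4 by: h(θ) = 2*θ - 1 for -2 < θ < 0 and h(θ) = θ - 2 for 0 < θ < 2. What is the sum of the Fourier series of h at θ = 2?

-5/2

θ = 2 differs from θ = -2 by 1 full period(s), and the series is 4-periodic.
At θ = -2 the one-sided limits are h(-2^-) = 0 and h(-2^+) = -5.
By Dirichlet's theorem the series converges to their average, [(0) + (-5)]/2 = -5/2.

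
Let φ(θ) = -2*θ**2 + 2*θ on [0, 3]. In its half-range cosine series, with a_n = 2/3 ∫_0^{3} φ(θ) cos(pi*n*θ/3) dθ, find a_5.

48/(25*pi**2)

a_5 = 2/3 ∫_0^{3} (-2*θ**2 + 2*θ) cos(5*pi*θ/3) dθ.
Integrating by parts twice (tabular method), an antiderivative of (-2*θ**2 + 2*θ) cos(5*pi*θ/3) is -6*θ**2*sin(5*pi*θ/3)/(5*pi) + 6*θ*sin(5*pi*θ/3)/(5*pi) - 36*θ*cos(5*pi*θ/3)/(25*pi**2) + 108*sin(5*pi*θ/3)/(125*pi**3) + 18*cos(5*pi*θ/3)/(25*pi**2); evaluating from 0 to 3: ∫_{0}^{3} (-2*θ**2 + 2*θ) cos(5*pi*θ/3) dθ = (18/(5*pi**2)) - (18/(25*pi**2)) = 72/(25*pi**2).
Hence a_5 = (2/3)·(72/(25*pi**2)) = 48/(25*pi**2).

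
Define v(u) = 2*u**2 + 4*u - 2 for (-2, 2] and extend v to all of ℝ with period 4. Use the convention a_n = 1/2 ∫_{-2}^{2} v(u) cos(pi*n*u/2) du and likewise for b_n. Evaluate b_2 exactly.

b_2 = 1/2 ∫_{-2}^{2} v(u) sin(pi*u) du.
Integrating by parts twice (tabular method), an antiderivative of (2*u**2 + 4*u - 2) sin(pi*u) is -2*u**2*cos(pi*u)/pi + 4*u*sin(pi*u)/pi**2 - 4*u*cos(pi*u)/pi + 4*sin(pi*u)/pi**2 + 4*cos(pi*u)/pi**3 + 2*cos(pi*u)/pi; evaluating from -2 to 2: ∫_{-2}^{2} (2*u**2 + 4*u - 2) sin(pi*u) du = (-14/pi + 4/pi**3) - (4/pi**3 + 2/pi) = -16/pi.
Hence b_2 = (1/2)·(-16/pi) = -8/pi.

-8/pi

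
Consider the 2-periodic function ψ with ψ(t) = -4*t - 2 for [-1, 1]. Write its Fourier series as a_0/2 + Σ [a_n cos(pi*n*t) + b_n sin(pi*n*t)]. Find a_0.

a_0 = ∫_{-1}^{1} ψ(t) dt = -4.

-4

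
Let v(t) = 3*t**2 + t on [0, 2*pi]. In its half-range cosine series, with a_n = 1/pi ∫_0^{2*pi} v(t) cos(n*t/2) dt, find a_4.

3

a_4 = 1/pi ∫_0^{2*pi} (3*t**2 + t) cos(2*t) dt.
Integrating by parts twice (tabular method), an antiderivative of (3*t**2 + t) cos(2*t) is 3*t**2*sin(2*t)/2 + t*sin(2*t)/2 + 3*t*cos(2*t)/2 - 3*sin(2*t)/4 + cos(2*t)/4; evaluating from 0 to 2*pi: ∫_{0}^{2*pi} (3*t**2 + t) cos(2*t) dt = (1/4 + 3*pi) - (1/4) = 3*pi.
Hence a_4 = (1/pi)·(3*pi) = 3.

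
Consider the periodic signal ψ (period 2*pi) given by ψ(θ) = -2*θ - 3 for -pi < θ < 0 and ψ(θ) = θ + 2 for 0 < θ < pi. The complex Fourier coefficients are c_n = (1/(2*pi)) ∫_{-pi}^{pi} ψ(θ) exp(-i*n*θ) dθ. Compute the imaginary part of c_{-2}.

1/4

Since ψ is real-valued, Im(c_{-2}) = -(1/(2*pi)) ∫_{-pi}^{pi} ψ(θ) sin(-2*θ) dθ = b_{2}/2.
Split the integral at the breakpoints.
Integrating by parts (boundary term plus one more integral), an antiderivative of (-2*θ - 3) sin(-2*θ) is -θ*cos(2*θ) + sin(2*θ)/2 - 3*cos(2*θ)/2; evaluating from -pi to 0: ∫_{-pi}^{0} (-2*θ - 3) sin(-2*θ) dθ = (-3/2) - (-3/2 + pi) = -pi.
Integrating by parts (boundary term plus one more integral), an antiderivative of (θ + 2) sin(-2*θ) is θ*cos(2*θ)/2 - sin(2*θ)/4 + cos(2*θ); evaluating from 0 to pi: ∫_{0}^{pi} (θ + 2) sin(-2*θ) dθ = (1 + pi/2) - (1) = pi/2.
So ∫_{-pi}^{pi} ψ(θ) sin(-2*θ) dθ = -pi/2.
Hence Im(c_{-2}) = (-1/(2*pi))·(-pi/2) = 1/4.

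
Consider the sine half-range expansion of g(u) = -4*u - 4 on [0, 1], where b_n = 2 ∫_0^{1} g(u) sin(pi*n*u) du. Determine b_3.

b_3 = 2 ∫_0^{1} (-4*u - 4) sin(3*pi*u) du.
Integrating by parts (boundary term plus one more integral), an antiderivative of (-4*u - 4) sin(3*pi*u) is 4*u*cos(3*pi*u)/(3*pi) - 4*sin(3*pi*u)/(9*pi**2) + 4*cos(3*pi*u)/(3*pi); evaluating from 0 to 1: ∫_{0}^{1} (-4*u - 4) sin(3*pi*u) du = (-8/(3*pi)) - (4/(3*pi)) = -4/pi.
Hence b_3 = 2·(-4/pi) = -8/pi.

-8/pi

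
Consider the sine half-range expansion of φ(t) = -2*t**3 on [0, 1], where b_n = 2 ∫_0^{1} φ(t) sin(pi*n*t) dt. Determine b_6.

(-1 + 6*pi**2)/(9*pi**3)

b_6 = 2 ∫_0^{1} (-2*t**3) sin(6*pi*t) dt.
Integrating by parts three times (tabular method), an antiderivative of (-2*t**3) sin(6*pi*t) is t**3*cos(6*pi*t)/(3*pi) - t**2*sin(6*pi*t)/(6*pi**2) - t*cos(6*pi*t)/(18*pi**3) + sin(6*pi*t)/(108*pi**4); evaluating from 0 to 1: ∫_{0}^{1} (-2*t**3) sin(6*pi*t) dt = ((-1 + 6*pi**2)/(18*pi**3)) - (0) = (-1 + 6*pi**2)/(18*pi**3).
Hence b_6 = 2·((-1 + 6*pi**2)/(18*pi**3)) = (-1 + 6*pi**2)/(9*pi**3).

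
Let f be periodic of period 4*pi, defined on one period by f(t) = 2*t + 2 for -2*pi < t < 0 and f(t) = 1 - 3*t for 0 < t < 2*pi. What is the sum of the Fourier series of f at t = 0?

At t = 0 the one-sided limits are f(0^-) = 2 and f(0^+) = 1.
By Dirichlet's theorem the series converges to their average, [(2) + (1)]/2 = 3/2.

3/2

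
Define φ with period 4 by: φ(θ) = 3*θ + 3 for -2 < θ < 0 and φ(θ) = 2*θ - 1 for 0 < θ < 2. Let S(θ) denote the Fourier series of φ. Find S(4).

1

θ = 4 differs from θ = 0 by 1 full period(s), and the series is 4-periodic.
At θ = 0 the one-sided limits are φ(0^-) = 3 and φ(0^+) = -1.
By Dirichlet's theorem the series converges to their average, [(3) + (-1)]/2 = 1.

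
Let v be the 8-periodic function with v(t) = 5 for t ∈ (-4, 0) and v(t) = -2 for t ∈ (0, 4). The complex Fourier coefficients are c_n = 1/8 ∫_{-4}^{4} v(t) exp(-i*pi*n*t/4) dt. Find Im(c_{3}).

Since v is real-valued, Im(c_{3}) = -1/8 ∫_{-4}^{4} v(t) sin(3*pi*t/4) dt = -b_{3}/2.
Split the integral at the breakpoints.
Directly, an antiderivative of (5) sin(3*pi*t/4) is -20*cos(3*pi*t/4)/(3*pi); evaluating from -4 to 0: ∫_{-4}^{0} (5) sin(3*pi*t/4) dt = (-20/(3*pi)) - (20/(3*pi)) = -40/(3*pi).
Directly, an antiderivative of (-2) sin(3*pi*t/4) is 8*cos(3*pi*t/4)/(3*pi); evaluating from 0 to 4: ∫_{0}^{4} (-2) sin(3*pi*t/4) dt = (-8/(3*pi)) - (8/(3*pi)) = -16/(3*pi).
So ∫_{-4}^{4} v(t) sin(3*pi*t/4) dt = -56/(3*pi).
Hence Im(c_{3}) = (-1/8)·(-56/(3*pi)) = 7/(3*pi).

7/(3*pi)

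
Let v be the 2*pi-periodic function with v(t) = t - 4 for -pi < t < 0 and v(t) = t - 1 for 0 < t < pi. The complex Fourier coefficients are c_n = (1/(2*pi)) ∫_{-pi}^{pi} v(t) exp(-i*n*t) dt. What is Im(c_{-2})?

Since v is real-valued, Im(c_{-2}) = -(1/(2*pi)) ∫_{-pi}^{pi} v(t) sin(-2*t) dt = b_{2}/2.
Split the integral at the breakpoints.
Integrating by parts (boundary term plus one more integral), an antiderivative of (t - 4) sin(-2*t) is t*cos(2*t)/2 - sin(2*t)/4 - 2*cos(2*t); evaluating from -pi to 0: ∫_{-pi}^{0} (t - 4) sin(-2*t) dt = (-2) - (-2 - pi/2) = pi/2.
Integrating by parts (boundary term plus one more integral), an antiderivative of (t - 1) sin(-2*t) is t*cos(2*t)/2 - sin(2*t)/4 - cos(2*t)/2; evaluating from 0 to pi: ∫_{0}^{pi} (t - 1) sin(-2*t) dt = (-1/2 + pi/2) - (-1/2) = pi/2.
So ∫_{-pi}^{pi} v(t) sin(-2*t) dt = pi.
Hence Im(c_{-2}) = (-1/(2*pi))·(pi) = -1/2.

-1/2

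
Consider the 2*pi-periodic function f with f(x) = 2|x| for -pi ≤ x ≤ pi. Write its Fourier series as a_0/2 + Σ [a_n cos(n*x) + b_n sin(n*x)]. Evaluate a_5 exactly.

-8/(25*pi)

a_5 = 1/pi ∫_{-pi}^{pi} f(x) cos(5*x) dx.
f is even and cos(5*x) is even, so the integrand is even and a_5 = 2/pi ∫_0^{pi} f(x) cos(5*x) dx.
Integrating by parts (boundary term plus one more integral), an antiderivative of (2*x) cos(5*x) is 2*x*sin(5*x)/5 + 2*cos(5*x)/25; evaluating from 0 to pi: ∫_{0}^{pi} (2*x) cos(5*x) dx = (-2/25) - (2/25) = -4/25.
Hence a_5 = (2/pi)·(-4/25) = -8/(25*pi).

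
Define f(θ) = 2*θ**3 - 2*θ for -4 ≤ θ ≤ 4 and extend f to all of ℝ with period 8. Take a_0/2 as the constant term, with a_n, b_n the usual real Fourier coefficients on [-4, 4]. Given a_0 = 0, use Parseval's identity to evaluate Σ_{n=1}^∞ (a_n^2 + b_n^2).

409984/105

Parseval: a_0^2/2 + Σ_{n≥1} (a_n^2+b_n^2) = 1/4 ∫_{-4}^{4} f(θ)^2 dθ = 409984/105.
Subtract a_0^2/2 = 0: Σ (a_n^2+b_n^2) = 409984/105.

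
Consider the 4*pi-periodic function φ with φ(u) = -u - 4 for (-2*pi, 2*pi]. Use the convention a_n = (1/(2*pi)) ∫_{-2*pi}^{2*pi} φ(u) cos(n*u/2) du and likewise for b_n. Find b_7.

-4/7

b_7 = (1/(2*pi)) ∫_{-2*pi}^{2*pi} φ(u) sin(7*u/2) du.
Integrating by parts (boundary term plus one more integral), an antiderivative of (-u - 4) sin(7*u/2) is 2*u*cos(7*u/2)/7 - 4*sin(7*u/2)/49 + 8*cos(7*u/2)/7; evaluating from -2*pi to 2*pi: ∫_{-2*pi}^{2*pi} (-u - 4) sin(7*u/2) du = (-4*pi/7 - 8/7) - (-8/7 + 4*pi/7) = -8*pi/7.
Hence b_7 = (1/(2*pi))·(-8*pi/7) = -4/7.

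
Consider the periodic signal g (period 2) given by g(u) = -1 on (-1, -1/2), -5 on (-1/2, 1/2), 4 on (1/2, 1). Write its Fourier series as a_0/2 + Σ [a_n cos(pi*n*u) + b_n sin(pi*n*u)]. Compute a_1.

a_1 = ∫_{-1}^{1} g(u) cos(pi*u) du.
Split the integral at the breakpoints.
Directly, an antiderivative of (-1) cos(pi*u) is -sin(pi*u)/pi; evaluating from -1 to -1/2: ∫_{-1}^{-1/2} (-1) cos(pi*u) du = (1/pi) - (0) = 1/pi.
Directly, an antiderivative of (-5) cos(pi*u) is -5*sin(pi*u)/pi; evaluating from -1/2 to 1/2: ∫_{-1/2}^{1/2} (-5) cos(pi*u) du = (-5/pi) - (5/pi) = -10/pi.
Directly, an antiderivative of (4) cos(pi*u) is 4*sin(pi*u)/pi; evaluating from 1/2 to 1: ∫_{1/2}^{1} (4) cos(pi*u) du = (0) - (4/pi) = -4/pi.
Summing the pieces gives a_1 = -13/pi.

-13/pi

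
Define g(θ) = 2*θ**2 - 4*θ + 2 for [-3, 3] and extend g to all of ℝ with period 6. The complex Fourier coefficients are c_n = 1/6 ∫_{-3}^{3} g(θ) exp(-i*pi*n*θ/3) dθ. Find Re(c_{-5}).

-36/(25*pi**2)

Since g is real-valued, Re(c_{-5}) = 1/6 ∫_{-3}^{3} g(θ) cos(-5*pi*θ/3) dθ = a_{5}/2.
Integrating by parts twice (tabular method), an antiderivative of (2*θ**2 - 4*θ + 2) cos(-5*pi*θ/3) is 6*θ**2*sin(5*pi*θ/3)/(5*pi) - 12*θ*sin(5*pi*θ/3)/(5*pi) + 36*θ*cos(5*pi*θ/3)/(25*pi**2) - 108*sin(5*pi*θ/3)/(125*pi**3) + 6*sin(5*pi*θ/3)/(5*pi) - 36*cos(5*pi*θ/3)/(25*pi**2); evaluating from -3 to 3: ∫_{-3}^{3} (2*θ**2 - 4*θ + 2) cos(-5*pi*θ/3) dθ = (-72/(25*pi**2)) - (144/(25*pi**2)) = -216/(25*pi**2).
Hence Re(c_{-5}) = (1/6)·(-216/(25*pi**2)) = -36/(25*pi**2).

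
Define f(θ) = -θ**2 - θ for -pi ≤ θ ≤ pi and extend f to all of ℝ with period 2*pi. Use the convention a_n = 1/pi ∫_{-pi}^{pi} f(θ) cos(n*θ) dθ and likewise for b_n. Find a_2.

a_2 = 1/pi ∫_{-pi}^{pi} f(θ) cos(2*θ) dθ.
Integrating by parts twice (tabular method), an antiderivative of (-θ**2 - θ) cos(2*θ) is -θ**2*sin(2*θ)/2 - θ*sin(2*θ)/2 - θ*cos(2*θ)/2 + sin(2*θ)/4 - cos(2*θ)/4; evaluating from -pi to pi: ∫_{-pi}^{pi} (-θ**2 - θ) cos(2*θ) dθ = (-pi/2 - 1/4) - (-1/4 + pi/2) = -pi.
Hence a_2 = (1/pi)·(-pi) = -1.

-1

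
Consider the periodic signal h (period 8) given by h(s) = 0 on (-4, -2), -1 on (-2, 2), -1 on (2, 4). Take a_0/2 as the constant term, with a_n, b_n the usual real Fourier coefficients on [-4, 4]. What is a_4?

a_4 = 1/4 ∫_{-4}^{4} h(s) cos(pi*s) ds.
Split the integral at the breakpoints.
∫_{-4}^{-2} (0) cos(pi*s) ds = 0.
Directly, an antiderivative of (-1) cos(pi*s) is -sin(pi*s)/pi; evaluating from -2 to 2: ∫_{-2}^{2} (-1) cos(pi*s) ds = (0) - (0) = 0.
Directly, an antiderivative of (-1) cos(pi*s) is -sin(pi*s)/pi; evaluating from 2 to 4: ∫_{2}^{4} (-1) cos(pi*s) ds = (0) - (0) = 0.
Summing the pieces and multiplying by (1/4) gives a_4 = 0.

0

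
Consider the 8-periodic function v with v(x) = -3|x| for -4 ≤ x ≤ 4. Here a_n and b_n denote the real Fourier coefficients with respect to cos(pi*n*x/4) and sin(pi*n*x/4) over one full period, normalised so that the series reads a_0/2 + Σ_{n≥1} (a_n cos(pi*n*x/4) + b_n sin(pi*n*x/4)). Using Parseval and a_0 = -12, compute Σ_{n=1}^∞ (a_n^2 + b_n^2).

Parseval: a_0^2/2 + Σ_{n≥1} (a_n^2+b_n^2) = 1/4 ∫_{-4}^{4} v(x)^2 dx = 96.
Subtract a_0^2/2 = 72: Σ (a_n^2+b_n^2) = 24.

24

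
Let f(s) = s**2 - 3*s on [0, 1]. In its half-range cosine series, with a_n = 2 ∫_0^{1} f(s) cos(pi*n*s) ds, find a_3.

8/(9*pi**2)

a_3 = 2 ∫_0^{1} (s**2 - 3*s) cos(3*pi*s) ds.
Integrating by parts twice (tabular method), an antiderivative of (s**2 - 3*s) cos(3*pi*s) is s**2*sin(3*pi*s)/(3*pi) - s*sin(3*pi*s)/pi + 2*s*cos(3*pi*s)/(9*pi**2) - 2*sin(3*pi*s)/(27*pi**3) - cos(3*pi*s)/(3*pi**2); evaluating from 0 to 1: ∫_{0}^{1} (s**2 - 3*s) cos(3*pi*s) ds = (1/(9*pi**2)) - (-1/(3*pi**2)) = 4/(9*pi**2).
Hence a_3 = 2·(4/(9*pi**2)) = 8/(9*pi**2).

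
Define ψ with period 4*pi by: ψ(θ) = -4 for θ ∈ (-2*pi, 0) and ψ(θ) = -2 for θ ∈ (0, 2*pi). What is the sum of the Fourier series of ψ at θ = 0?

At θ = 0 the one-sided limits are ψ(0^-) = -4 and ψ(0^+) = -2.
By Dirichlet's theorem the series converges to their average, [(-4) + (-2)]/2 = -3.

-3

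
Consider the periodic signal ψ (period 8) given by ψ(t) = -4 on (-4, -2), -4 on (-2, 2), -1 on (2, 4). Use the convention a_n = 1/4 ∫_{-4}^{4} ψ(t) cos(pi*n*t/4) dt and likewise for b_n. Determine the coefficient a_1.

-3/pi

a_1 = 1/4 ∫_{-4}^{4} ψ(t) cos(pi*t/4) dt.
Split the integral at the breakpoints.
Directly, an antiderivative of (-4) cos(pi*t/4) is -16*sin(pi*t/4)/pi; evaluating from -4 to -2: ∫_{-4}^{-2} (-4) cos(pi*t/4) dt = (16/pi) - (0) = 16/pi.
Directly, an antiderivative of (-4) cos(pi*t/4) is -16*sin(pi*t/4)/pi; evaluating from -2 to 2: ∫_{-2}^{2} (-4) cos(pi*t/4) dt = (-16/pi) - (16/pi) = -32/pi.
Directly, an antiderivative of (-1) cos(pi*t/4) is -4*sin(pi*t/4)/pi; evaluating from 2 to 4: ∫_{2}^{4} (-1) cos(pi*t/4) dt = (0) - (-4/pi) = 4/pi.
Summing the pieces and multiplying by (1/4) gives a_1 = -3/pi.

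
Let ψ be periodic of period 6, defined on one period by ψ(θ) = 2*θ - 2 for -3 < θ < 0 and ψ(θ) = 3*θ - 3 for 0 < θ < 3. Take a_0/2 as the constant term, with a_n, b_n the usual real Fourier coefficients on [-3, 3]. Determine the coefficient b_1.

13/pi

b_1 = 1/3 ∫_{-3}^{3} ψ(θ) sin(pi*θ/3) dθ.
Split the integral at the breakpoints.
Integrating by parts (boundary term plus one more integral), an antiderivative of (2*θ - 2) sin(pi*θ/3) is -6*θ*cos(pi*θ/3)/pi + 18*sin(pi*θ/3)/pi**2 + 6*cos(pi*θ/3)/pi; evaluating from -3 to 0: ∫_{-3}^{0} (2*θ - 2) sin(pi*θ/3) dθ = (6/pi) - (-24/pi) = 30/pi.
Integrating by parts (boundary term plus one more integral), an antiderivative of (3*θ - 3) sin(pi*θ/3) is -9*θ*cos(pi*θ/3)/pi + 27*sin(pi*θ/3)/pi**2 + 9*cos(pi*θ/3)/pi; evaluating from 0 to 3: ∫_{0}^{3} (3*θ - 3) sin(pi*θ/3) dθ = (18/pi) - (9/pi) = 9/pi.
Summing the pieces and multiplying by (1/3) gives b_1 = 13/pi.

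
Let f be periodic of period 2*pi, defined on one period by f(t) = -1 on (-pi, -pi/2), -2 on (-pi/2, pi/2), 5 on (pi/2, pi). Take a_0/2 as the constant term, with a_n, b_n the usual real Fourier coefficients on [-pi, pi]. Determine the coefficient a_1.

-8/pi

a_1 = 1/pi ∫_{-pi}^{pi} f(t) cos(t) dt.
Split the integral at the breakpoints.
Directly, an antiderivative of (-1) cos(t) is -sin(t); evaluating from -pi to -pi/2: ∫_{-pi}^{-pi/2} (-1) cos(t) dt = (1) - (0) = 1.
Directly, an antiderivative of (-2) cos(t) is -2*sin(t); evaluating from -pi/2 to pi/2: ∫_{-pi/2}^{pi/2} (-2) cos(t) dt = (-2) - (2) = -4.
Directly, an antiderivative of (5) cos(t) is 5*sin(t); evaluating from pi/2 to pi: ∫_{pi/2}^{pi} (5) cos(t) dt = (0) - (5) = -5.
Summing the pieces and multiplying by (1/pi) gives a_1 = -8/pi.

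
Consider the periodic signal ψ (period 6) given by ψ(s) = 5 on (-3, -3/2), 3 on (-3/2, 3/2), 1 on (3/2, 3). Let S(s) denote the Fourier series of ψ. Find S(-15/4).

1

s = -15/4 differs from s = 9/4 by -1 full period(s), and the series is 6-periodic.
ψ is continuous at s = 9/4 with value 1, so the series converges to 1 there.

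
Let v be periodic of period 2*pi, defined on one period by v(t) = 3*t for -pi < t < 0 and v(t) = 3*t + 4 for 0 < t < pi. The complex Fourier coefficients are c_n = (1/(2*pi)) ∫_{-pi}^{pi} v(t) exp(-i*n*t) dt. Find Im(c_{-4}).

-3/4

Since v is real-valued, Im(c_{-4}) = -(1/(2*pi)) ∫_{-pi}^{pi} v(t) sin(-4*t) dt = b_{4}/2.
Split the integral at the breakpoints.
Integrating by parts (boundary term plus one more integral), an antiderivative of (3*t) sin(-4*t) is 3*t*cos(4*t)/4 - 3*sin(4*t)/16; evaluating from -pi to 0: ∫_{-pi}^{0} (3*t) sin(-4*t) dt = (0) - (-3*pi/4) = 3*pi/4.
Integrating by parts (boundary term plus one more integral), an antiderivative of (3*t + 4) sin(-4*t) is 3*t*cos(4*t)/4 - 3*sin(4*t)/16 + cos(4*t); evaluating from 0 to pi: ∫_{0}^{pi} (3*t + 4) sin(-4*t) dt = (1 + 3*pi/4) - (1) = 3*pi/4.
So ∫_{-pi}^{pi} v(t) sin(-4*t) dt = 3*pi/2.
Hence Im(c_{-4}) = (-1/(2*pi))·(3*pi/2) = -3/4.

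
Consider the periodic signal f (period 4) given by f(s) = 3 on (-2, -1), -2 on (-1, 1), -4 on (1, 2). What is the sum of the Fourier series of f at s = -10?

s = -10 differs from s = -2 by -2 full period(s), and the series is 4-periodic.
At s = -2 the one-sided limits are f(-2^-) = -4 and f(-2^+) = 3.
By Dirichlet's theorem the series converges to their average, [(-4) + (3)]/2 = -1/2.

-1/2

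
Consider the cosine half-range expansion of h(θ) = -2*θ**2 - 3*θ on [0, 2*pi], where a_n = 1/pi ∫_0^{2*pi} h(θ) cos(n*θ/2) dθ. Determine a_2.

-8

a_2 = 1/pi ∫_0^{2*pi} (-2*θ**2 - 3*θ) cos(θ) dθ.
Integrating by parts twice (tabular method), an antiderivative of (-2*θ**2 - 3*θ) cos(θ) is -2*θ**2*sin(θ) - 3*θ*sin(θ) - 4*θ*cos(θ) + 4*sin(θ) - 3*cos(θ); evaluating from 0 to 2*pi: ∫_{0}^{2*pi} (-2*θ**2 - 3*θ) cos(θ) dθ = (-8*pi - 3) - (-3) = -8*pi.
Hence a_2 = (1/pi)·(-8*pi) = -8.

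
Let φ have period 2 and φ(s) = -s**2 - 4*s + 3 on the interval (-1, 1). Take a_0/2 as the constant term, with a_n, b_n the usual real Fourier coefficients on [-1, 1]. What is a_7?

4/(49*pi**2)

a_7 = ∫_{-1}^{1} φ(s) cos(7*pi*s) ds.
Integrating by parts twice (tabular method), an antiderivative of (-s**2 - 4*s + 3) cos(7*pi*s) is -s**2*sin(7*pi*s)/(7*pi) - 4*s*sin(7*pi*s)/(7*pi) - 2*s*cos(7*pi*s)/(49*pi**2) + 2*sin(7*pi*s)/(343*pi**3) + 3*sin(7*pi*s)/(7*pi) - 4*cos(7*pi*s)/(49*pi**2); evaluating from -1 to 1: ∫_{-1}^{1} (-s**2 - 4*s + 3) cos(7*pi*s) ds = (6/(49*pi**2)) - (2/(49*pi**2)) = 4/(49*pi**2).
Hence a_7 = 4/(49*pi**2).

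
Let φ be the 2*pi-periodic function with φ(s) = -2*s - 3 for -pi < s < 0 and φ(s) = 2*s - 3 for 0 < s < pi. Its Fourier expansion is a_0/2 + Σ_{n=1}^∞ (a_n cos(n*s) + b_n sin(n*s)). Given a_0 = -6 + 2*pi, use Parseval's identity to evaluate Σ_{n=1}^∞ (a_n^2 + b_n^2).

Parseval: a_0^2/2 + Σ_{n≥1} (a_n^2+b_n^2) = 1/pi ∫_{-pi}^{pi} φ(s)^2 ds = -12*pi + 18 + 8*pi**2/3.
Subtract a_0^2/2 = 2*(3 - pi)**2: Σ (a_n^2+b_n^2) = 2*pi**2/3.

2*pi**2/3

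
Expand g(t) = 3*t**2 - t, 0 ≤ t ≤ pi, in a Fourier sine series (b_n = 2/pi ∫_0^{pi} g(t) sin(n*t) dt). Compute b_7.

2*(-49*pi - 12 + 147*pi**2)/(343*pi)

b_7 = 2/pi ∫_0^{pi} (3*t**2 - t) sin(7*t) dt.
Integrating by parts twice (tabular method), an antiderivative of (3*t**2 - t) sin(7*t) is -3*t**2*cos(7*t)/7 + 6*t*sin(7*t)/49 + t*cos(7*t)/7 - sin(7*t)/49 + 6*cos(7*t)/343; evaluating from 0 to pi: ∫_{0}^{pi} (3*t**2 - t) sin(7*t) dt = (-pi/7 - 6/343 + 3*pi**2/7) - (6/343) = -pi/7 - 12/343 + 3*pi**2/7.
Hence b_7 = (2/pi)·(-pi/7 - 12/343 + 3*pi**2/7) = 2*(-49*pi - 12 + 147*pi**2)/(343*pi).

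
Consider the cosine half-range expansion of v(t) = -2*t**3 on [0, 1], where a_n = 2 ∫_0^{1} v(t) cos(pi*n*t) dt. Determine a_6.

a_6 = 2 ∫_0^{1} (-2*t**3) cos(6*pi*t) dt.
Integrating by parts three times (tabular method), an antiderivative of (-2*t**3) cos(6*pi*t) is -t**3*sin(6*pi*t)/(3*pi) - t**2*cos(6*pi*t)/(6*pi**2) + t*sin(6*pi*t)/(18*pi**3) + cos(6*pi*t)/(108*pi**4); evaluating from 0 to 1: ∫_{0}^{1} (-2*t**3) cos(6*pi*t) dt = ((1 - 18*pi**2)/(108*pi**4)) - (1/(108*pi**4)) = -1/(6*pi**2).
Hence a_6 = 2·(-1/(6*pi**2)) = -1/(3*pi**2).

-1/(3*pi**2)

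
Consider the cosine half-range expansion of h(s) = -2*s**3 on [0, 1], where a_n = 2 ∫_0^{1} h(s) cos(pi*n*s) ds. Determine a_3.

a_3 = 2 ∫_0^{1} (-2*s**3) cos(3*pi*s) ds.
Integrating by parts three times (tabular method), an antiderivative of (-2*s**3) cos(3*pi*s) is -2*s**3*sin(3*pi*s)/(3*pi) - 2*s**2*cos(3*pi*s)/(3*pi**2) + 4*s*sin(3*pi*s)/(9*pi**3) + 4*cos(3*pi*s)/(27*pi**4); evaluating from 0 to 1: ∫_{0}^{1} (-2*s**3) cos(3*pi*s) ds = (2*(-2 + 9*pi**2)/(27*pi**4)) - (4/(27*pi**4)) = 2*(-4 + 9*pi**2)/(27*pi**4).
Hence a_3 = 2·(2*(-4 + 9*pi**2)/(27*pi**4)) = 4*(-4 + 9*pi**2)/(27*pi**4).

4*(-4 + 9*pi**2)/(27*pi**4)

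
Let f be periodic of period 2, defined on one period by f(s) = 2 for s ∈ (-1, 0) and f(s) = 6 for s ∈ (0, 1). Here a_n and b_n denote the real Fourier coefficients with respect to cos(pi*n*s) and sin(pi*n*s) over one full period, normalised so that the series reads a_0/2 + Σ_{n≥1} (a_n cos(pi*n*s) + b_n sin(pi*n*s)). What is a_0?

8

a_0 = ∫_{-1}^{1} f(s) ds = 8.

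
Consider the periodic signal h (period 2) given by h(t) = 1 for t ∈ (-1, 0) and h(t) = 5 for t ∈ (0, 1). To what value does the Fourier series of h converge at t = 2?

t = 2 differs from t = 0 by 1 full period(s), and the series is 2-periodic.
At t = 0 the one-sided limits are h(0^-) = 1 and h(0^+) = 5.
By Dirichlet's theorem the series converges to their average, [(1) + (5)]/2 = 3.

3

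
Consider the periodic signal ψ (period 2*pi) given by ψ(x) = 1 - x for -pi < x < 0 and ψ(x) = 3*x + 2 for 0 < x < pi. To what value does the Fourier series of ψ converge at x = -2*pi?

x = -2*pi differs from x = 0 by -1 full period(s), and the series is 2*pi-periodic.
At x = 0 the one-sided limits are ψ(0^-) = 1 and ψ(0^+) = 2.
By Dirichlet's theorem the series converges to their average, [(1) + (2)]/2 = 3/2.

3/2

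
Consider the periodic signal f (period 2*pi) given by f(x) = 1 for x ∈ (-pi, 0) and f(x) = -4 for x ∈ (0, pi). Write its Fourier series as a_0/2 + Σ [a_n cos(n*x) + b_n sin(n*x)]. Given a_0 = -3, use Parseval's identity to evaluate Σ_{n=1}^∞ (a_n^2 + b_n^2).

Parseval: a_0^2/2 + Σ_{n≥1} (a_n^2+b_n^2) = 1/pi ∫_{-pi}^{pi} f(x)^2 dx = 17.
Subtract a_0^2/2 = 9/2: Σ (a_n^2+b_n^2) = 25/2.

25/2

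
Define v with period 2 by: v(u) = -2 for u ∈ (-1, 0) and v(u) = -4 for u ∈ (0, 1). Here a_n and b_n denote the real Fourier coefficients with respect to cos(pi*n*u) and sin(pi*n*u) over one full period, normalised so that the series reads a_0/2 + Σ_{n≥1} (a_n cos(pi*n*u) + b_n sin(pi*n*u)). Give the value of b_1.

b_1 = ∫_{-1}^{1} v(u) sin(pi*u) du.
Split the integral at the breakpoints.
Directly, an antiderivative of (-2) sin(pi*u) is 2*cos(pi*u)/pi; evaluating from -1 to 0: ∫_{-1}^{0} (-2) sin(pi*u) du = (2/pi) - (-2/pi) = 4/pi.
Directly, an antiderivative of (-4) sin(pi*u) is 4*cos(pi*u)/pi; evaluating from 0 to 1: ∫_{0}^{1} (-4) sin(pi*u) du = (-4/pi) - (4/pi) = -8/pi.
Summing the pieces gives b_1 = -4/pi.

-4/pi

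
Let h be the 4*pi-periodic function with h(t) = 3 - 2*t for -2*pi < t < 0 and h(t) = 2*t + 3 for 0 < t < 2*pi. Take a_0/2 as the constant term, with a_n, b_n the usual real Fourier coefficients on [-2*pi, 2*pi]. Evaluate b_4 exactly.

0

b_4 = (1/(2*pi)) ∫_{-2*pi}^{2*pi} h(t) sin(2*t) dt.
h is even and sin(2*t) is odd, so the integrand is odd over a symmetric interval and the integral vanishes.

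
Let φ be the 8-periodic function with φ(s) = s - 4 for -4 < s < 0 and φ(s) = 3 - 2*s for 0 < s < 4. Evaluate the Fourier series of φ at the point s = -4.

s = -4 differs from s = 4 by -1 full period(s), and the series is 8-periodic.
At s = 4 the one-sided limits are φ(4^-) = -5 and φ(4^+) = -8.
By Dirichlet's theorem the series converges to their average, [(-5) + (-8)]/2 = -13/2.

-13/2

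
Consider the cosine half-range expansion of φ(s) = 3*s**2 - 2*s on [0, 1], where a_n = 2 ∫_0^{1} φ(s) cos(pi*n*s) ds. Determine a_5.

-4/(25*pi**2)

a_5 = 2 ∫_0^{1} (3*s**2 - 2*s) cos(5*pi*s) ds.
Integrating by parts twice (tabular method), an antiderivative of (3*s**2 - 2*s) cos(5*pi*s) is 3*s**2*sin(5*pi*s)/(5*pi) - 2*s*sin(5*pi*s)/(5*pi) + 6*s*cos(5*pi*s)/(25*pi**2) - 6*sin(5*pi*s)/(125*pi**3) - 2*cos(5*pi*s)/(25*pi**2); evaluating from 0 to 1: ∫_{0}^{1} (3*s**2 - 2*s) cos(5*pi*s) ds = (-4/(25*pi**2)) - (-2/(25*pi**2)) = -2/(25*pi**2).
Hence a_5 = 2·(-2/(25*pi**2)) = -4/(25*pi**2).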